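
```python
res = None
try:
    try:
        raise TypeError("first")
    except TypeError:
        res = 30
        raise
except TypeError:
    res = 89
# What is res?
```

Step-by-step execution trace:
1. Inner try: `raise TypeError("first")` raises TypeError.
2. Inner `except TypeError` matches → res = 30.
3. bare `raise` re-raises the same TypeError.
4. Outer `except TypeError` matches → res = 89.
Result: 89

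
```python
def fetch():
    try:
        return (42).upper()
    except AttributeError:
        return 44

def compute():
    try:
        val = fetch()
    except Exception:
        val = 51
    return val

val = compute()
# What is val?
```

Step-by-step execution trace:
1. `compute()` calls `fetch()`.
2. In fetch: `(42).upper()` raises AttributeError; `except AttributeError` catches it → returns 44.
3. In compute: `val = fetch()` → val = 44. No exception reaches compute.
4. `except Exception` is skipped; compute returns 44.
5. val = 44.
Result: 44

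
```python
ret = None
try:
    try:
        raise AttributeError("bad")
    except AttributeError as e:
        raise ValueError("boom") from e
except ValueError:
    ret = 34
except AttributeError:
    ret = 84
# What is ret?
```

Step-by-step execution trace:
1. Inner try raises AttributeError; inner `except AttributeError as e` catches it.
2. `raise ValueError(...) from e` raises ValueError (AttributeError is attached as __cause__, but only ValueError is active).
3. Outer `except ValueError` matches → ret = 34.
4. `except AttributeError` is not reached.
Result: 34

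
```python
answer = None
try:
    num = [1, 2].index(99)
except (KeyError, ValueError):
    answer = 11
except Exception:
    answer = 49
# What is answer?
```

Step-by-step execution trace:
1. `num = [1, 2].index(99)` raises ValueError.
2. `except (KeyError, ValueError)` matches (ValueError is in the tuple) → answer = 11.
3. `except Exception` is not reached.
Result: 11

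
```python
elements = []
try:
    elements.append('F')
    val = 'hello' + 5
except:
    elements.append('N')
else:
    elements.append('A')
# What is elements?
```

Step-by-step execution trace:
1. try: `elements.append('F')` → elements = ['F'].
2. `val = 'hello' + 5` raises TypeError.
3. bare `except` matches → `elements.append('N')` → elements = ['F', 'N'].
4. `else` is skipped (an exception was raised).
Result: ['F', 'N']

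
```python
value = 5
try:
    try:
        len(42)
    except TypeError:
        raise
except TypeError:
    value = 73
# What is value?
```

Step-by-step execution trace:
1. Inner try: `len(42)` raises TypeError.
2. Inner `except TypeError` matches; bare `raise` re-raises the same TypeError.
3. Outer `except TypeError` matches → value = 73.
Result: 73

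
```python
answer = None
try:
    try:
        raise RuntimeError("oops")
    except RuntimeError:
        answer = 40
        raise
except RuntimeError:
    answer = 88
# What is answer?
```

Step-by-step execution trace:
1. Inner try: `raise RuntimeError("oops")` raises RuntimeError.
2. Inner `except RuntimeError` matches → answer = 40.
3. bare `raise` re-raises the same RuntimeError.
4. Outer `except RuntimeError` matches → answer = 88.
Result: 88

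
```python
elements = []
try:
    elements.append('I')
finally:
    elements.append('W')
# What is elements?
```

Step-by-step execution trace:
1. try: `elements.append('I')` → elements = ['I'].
2. The try body completes without raising.
3. finally always runs: `elements.append('W')` → elements = ['I', 'W'].
Result: ['I', 'W']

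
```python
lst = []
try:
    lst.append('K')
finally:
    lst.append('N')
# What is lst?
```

Step-by-step execution trace:
1. try: `lst.append('K')` → lst = ['K'].
2. The try body completes without raising.
3. finally always runs: `lst.append('N')` → lst = ['K', 'N'].
Result: ['K', 'N']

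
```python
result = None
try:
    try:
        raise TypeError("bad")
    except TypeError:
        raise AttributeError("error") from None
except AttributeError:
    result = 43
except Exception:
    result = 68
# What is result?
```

Step-by-step execution trace:
1. Inner try raises TypeError; inner `except TypeError` catches it.
2. `raise AttributeError(...) from None` raises AttributeError (from None suppresses __context__, but the active exception is still AttributeError).
3. Outer `except AttributeError` matches → result = 43.
4. `except Exception` is not reached.
Result: 43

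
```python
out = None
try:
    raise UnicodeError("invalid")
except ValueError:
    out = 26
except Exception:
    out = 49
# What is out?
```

Step-by-step execution trace:
1. `raise UnicodeError(...)` raises UnicodeError.
2. `except ValueError` matches (UnicodeError is a subclass of ValueError) → out = 26.
3. `except Exception` is not reached.
Result: 26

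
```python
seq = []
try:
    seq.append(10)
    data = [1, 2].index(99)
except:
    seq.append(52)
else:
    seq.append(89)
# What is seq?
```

Step-by-step execution trace:
1. try: `seq.append(10)` → seq = [10].
2. `data = [1, 2].index(99)` raises ValueError.
3. bare `except` matches → `seq.append(52)` → seq = [10, 52].
4. `else` is skipped (an exception was raised).
Result: [10, 52]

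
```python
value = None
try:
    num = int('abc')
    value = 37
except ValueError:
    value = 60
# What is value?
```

Step-by-step execution trace:
1. `num = int('abc')` raises ValueError.
2. `value = 37` is not reached.
3. `except ValueError` matches → value = 60.
Result: 60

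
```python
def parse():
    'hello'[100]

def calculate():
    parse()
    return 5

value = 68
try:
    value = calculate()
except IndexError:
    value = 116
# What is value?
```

Step-by-step execution trace:
1. value starts at 68.
2. try: `calculate()` calls `parse()`.
3. `parse()` evaluates `'hello'[100]`, which raises IndexError; it propagates through calculate (uncaught).
4. `return 5` in calculate is not reached; the assignment to value does not complete.
5. `except IndexError` matches → value = 116.
Result: 116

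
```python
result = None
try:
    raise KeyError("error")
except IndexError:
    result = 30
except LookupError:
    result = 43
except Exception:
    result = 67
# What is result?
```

Step-by-step execution trace:
1. `raise KeyError(...)` raises KeyError.
2. `except IndexError` does not match (KeyError is not a subclass of IndexError); skipped.
3. `except LookupError` matches (KeyError is a subclass of LookupError) → result = 43.
4. `except Exception` is not reached.
Result: 43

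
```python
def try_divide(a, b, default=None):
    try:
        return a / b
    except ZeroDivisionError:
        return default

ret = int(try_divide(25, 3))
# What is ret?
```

Step-by-step execution trace:
1. `try_divide(25, 3)` enters try: `return 25 / 3` → returns 8.333333333333334. No exception raised.
2. `except ZeroDivisionError` is skipped.
3. `int(8.333333333333334)` → 8 → ret = 8.
Result: 8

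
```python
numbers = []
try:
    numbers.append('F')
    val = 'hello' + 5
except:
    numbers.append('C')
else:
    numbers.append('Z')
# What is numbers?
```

Step-by-step execution trace:
1. try: `numbers.append('F')` → numbers = ['F'].
2. `val = 'hello' + 5` raises TypeError.
3. bare `except` matches → `numbers.append('C')` → numbers = ['F', 'C'].
4. `else` is skipped (an exception was raised).
Result: ['F', 'C']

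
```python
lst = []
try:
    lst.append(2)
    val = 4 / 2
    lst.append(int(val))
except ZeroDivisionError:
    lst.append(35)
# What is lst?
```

Step-by-step execution trace:
1. try: `lst.append(2)` → lst = [2].
2. `val = 4 / 2` → val = 2.0. No exception raised.
3. `lst.append(int(val))` → lst = [2, 2].
4. `except ZeroDivisionError` is skipped (no exception was raised).
Result: [2, 2]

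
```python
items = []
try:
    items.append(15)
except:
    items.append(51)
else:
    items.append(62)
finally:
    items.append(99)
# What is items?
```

Step-by-step execution trace:
1. try: `items.append(15)` → items = [15]. No exception raised.
2. `except` is skipped.
3. `else` runs: `items.append(62)` → items = [15, 62].
4. `finally` always runs: `items.append(99)` → items = [15, 62, 99].
Result: [15, 62, 99]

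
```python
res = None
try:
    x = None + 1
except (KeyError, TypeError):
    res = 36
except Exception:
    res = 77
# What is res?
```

Step-by-step execution trace:
1. `x = None + 1` raises TypeError.
2. `except (KeyError, TypeError)` matches (TypeError is in the tuple) → res = 36.
3. `except Exception` is not reached.
Result: 36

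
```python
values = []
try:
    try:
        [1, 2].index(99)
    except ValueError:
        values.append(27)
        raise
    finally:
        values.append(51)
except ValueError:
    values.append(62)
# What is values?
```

Step-by-step execution trace:
1. Inner try: `[1, 2].index(99)` raises ValueError.
2. Inner `except ValueError` matches → `values.append(27)` → values = [27].
3. bare `raise` re-raises ValueError.
4. Inner `finally` runs during unwinding: `values.append(51)` → values = [27, 51].
5. Outer `except ValueError` matches → `values.append(62)` → values = [27, 51, 62].
Result: [27, 51, 62]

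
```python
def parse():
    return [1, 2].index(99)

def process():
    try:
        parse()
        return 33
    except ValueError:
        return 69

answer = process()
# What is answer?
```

Step-by-step execution trace:
1. `process()` calls `parse()`.
2. `parse()` evaluates `[1, 2].index(99)`, which raises ValueError; it propagates to the caller.
3. `return 33` is not reached.
4. `except ValueError` in process matches → returns 69.
5. answer = 69.
Result: 69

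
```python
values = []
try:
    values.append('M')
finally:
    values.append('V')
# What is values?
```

Step-by-step execution trace:
1. try: `values.append('M')` → values = ['M'].
2. The try body completes without raising.
3. finally always runs: `values.append('V')` → values = ['M', 'V'].
Result: ['M', 'V']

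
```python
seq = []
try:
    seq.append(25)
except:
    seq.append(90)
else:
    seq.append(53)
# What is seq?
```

Step-by-step execution trace:
1. try: `seq.append(25)` → seq = [25]. No exception raised.
2. `except` is skipped.
3. `else` runs (try completed without exception): `seq.append(53)` → seq = [25, 53].
Result: [25, 53]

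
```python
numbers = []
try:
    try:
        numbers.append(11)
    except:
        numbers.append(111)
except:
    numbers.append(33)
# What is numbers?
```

Step-by-step execution trace:
1. Inner try: `numbers.append(11)` → numbers = [11]. No exception raised.
2. Inner `except` is skipped.
3. Inner try completes normally; outer `except` is skipped.
Result: [11]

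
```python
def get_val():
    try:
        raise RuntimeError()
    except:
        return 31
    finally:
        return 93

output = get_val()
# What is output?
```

Step-by-step execution trace:
1. `get_val()` enters try: `raise RuntimeError()` raises RuntimeError.
2. bare `except` matches → `return 31` sets pending return value 31.
3. Before returning, `finally: return 93` runs and overrides the pending return.
4. get_val() returns 93 → output = 93.
Result: 93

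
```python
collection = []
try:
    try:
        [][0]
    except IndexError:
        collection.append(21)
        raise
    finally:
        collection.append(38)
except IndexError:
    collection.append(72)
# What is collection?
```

Step-by-step execution trace:
1. Inner try: `[][0]` raises IndexError.
2. Inner `except IndexError` matches → `collection.append(21)` → collection = [21].
3. bare `raise` re-raises IndexError.
4. Inner `finally` runs during unwinding: `collection.append(38)` → collection = [21, 38].
5. Outer `except IndexError` matches → `collection.append(72)` → collection = [21, 38, 72].
Result: [21, 38, 72]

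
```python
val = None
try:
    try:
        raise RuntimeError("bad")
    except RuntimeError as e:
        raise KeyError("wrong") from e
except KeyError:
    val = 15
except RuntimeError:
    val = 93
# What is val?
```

Step-by-step execution trace:
1. Inner try raises RuntimeError; inner `except RuntimeError as e` catches it.
2. `raise KeyError(...) from e` raises KeyError (RuntimeError is attached as __cause__, but only KeyError is active).
3. Outer `except KeyError` matches → val = 15.
4. `except RuntimeError` is not reached.
Result: 15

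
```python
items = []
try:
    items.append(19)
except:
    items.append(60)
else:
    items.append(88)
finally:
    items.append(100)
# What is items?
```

Step-by-step execution trace:
1. try: `items.append(19)` → items = [19]. No exception raised.
2. `except` is skipped.
3. `else` runs: `items.append(88)` → items = [19, 88].
4. `finally` always runs: `items.append(100)` → items = [19, 88, 100].
Result: [19, 88, 100]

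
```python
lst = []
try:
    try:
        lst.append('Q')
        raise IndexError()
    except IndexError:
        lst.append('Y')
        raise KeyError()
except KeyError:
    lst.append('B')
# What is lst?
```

Step-by-step execution trace:
1. Inner try: `lst.append('Q')` → lst = ['Q'].
2. `raise IndexError()` raises IndexError.
3. Inner `except IndexError` matches → `lst.append('Y')` → lst = ['Q', 'Y'].
4. `raise KeyError()` raises KeyError; propagates to outer try.
5. Outer `except KeyError` matches → `lst.append('B')` → lst = ['Q', 'Y', 'B'].
Result: ['Q', 'Y', 'B']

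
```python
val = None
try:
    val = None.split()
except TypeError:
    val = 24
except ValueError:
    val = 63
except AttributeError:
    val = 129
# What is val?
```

Step-by-step execution trace:
1. `val = None.split()` raises AttributeError.
2. `except TypeError` does not match AttributeError; skipped.
3. `except ValueError` does not match AttributeError; skipped.
4. `except AttributeError` matches → val = 129.
Result: 129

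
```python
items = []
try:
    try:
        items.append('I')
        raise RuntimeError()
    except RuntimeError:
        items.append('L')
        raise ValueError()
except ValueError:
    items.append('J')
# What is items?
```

Step-by-step execution trace:
1. Inner try: `items.append('I')` → items = ['I'].
2. `raise RuntimeError()` raises RuntimeError.
3. Inner `except RuntimeError` matches → `items.append('L')` → items = ['I', 'L'].
4. `raise ValueError()` raises ValueError; propagates to outer try.
5. Outer `except ValueError` matches → `items.append('J')` → items = ['I', 'L', 'J'].
Result: ['I', 'L', 'J']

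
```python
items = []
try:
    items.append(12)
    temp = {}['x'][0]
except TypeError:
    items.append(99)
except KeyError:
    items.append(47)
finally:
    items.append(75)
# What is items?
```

Step-by-step execution trace:
1. try: `items.append(12)` → items = [12].
2. `temp = {}['x'][0]` raises KeyError.
3. `except TypeError` does not match KeyError; skipped.
4. `except KeyError` matches → `items.append(47)` → items = [12, 47].
5. finally always runs: `items.append(75)` → items = [12, 47, 75].
Result: [12, 47, 75]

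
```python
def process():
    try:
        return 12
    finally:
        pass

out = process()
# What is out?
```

Step-by-step execution trace:
1. `process()` enters try: `return 12` sets pending return value 12.
2. Before returning, `finally: pass` runs (no effect).
3. process() returns 12 → out = 12.
Result: 12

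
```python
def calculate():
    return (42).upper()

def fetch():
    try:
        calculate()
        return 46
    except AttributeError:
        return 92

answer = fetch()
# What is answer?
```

Step-by-step execution trace:
1. `fetch()` calls `calculate()`.
2. `calculate()` evaluates `(42).upper()`, which raises AttributeError; it propagates to the caller.
3. `return 46` is not reached.
4. `except AttributeError` in fetch matches → returns 92.
5. answer = 92.
Result: 92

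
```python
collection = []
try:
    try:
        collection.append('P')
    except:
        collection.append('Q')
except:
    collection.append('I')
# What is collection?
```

Step-by-step execution trace:
1. Inner try: `collection.append('P')` → collection = ['P']. No exception raised.
2. Inner `except` is skipped.
3. Inner try completes normally; outer `except` is skipped.
Result: ['P']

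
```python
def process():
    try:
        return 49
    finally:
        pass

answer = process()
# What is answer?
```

Step-by-step execution trace:
1. `process()` enters try: `return 49` sets pending return value 49.
2. Before returning, `finally: pass` runs (no effect).
3. process() returns 49 → answer = 49.
Result: 49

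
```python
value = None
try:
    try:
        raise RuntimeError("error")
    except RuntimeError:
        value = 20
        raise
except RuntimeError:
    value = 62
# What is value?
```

Step-by-step execution trace:
1. Inner try: `raise RuntimeError("error")` raises RuntimeError.
2. Inner `except RuntimeError` matches → value = 20.
3. bare `raise` re-raises the same RuntimeError.
4. Outer `except RuntimeError` matches → value = 62.
Result: 62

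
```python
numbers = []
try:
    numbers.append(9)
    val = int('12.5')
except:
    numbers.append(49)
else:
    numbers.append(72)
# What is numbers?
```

Step-by-step execution trace:
1. try: `numbers.append(9)` → numbers = [9].
2. `val = int('12.5')` raises ValueError.
3. bare `except` matches → `numbers.append(49)` → numbers = [9, 49].
4. `else` is skipped (an exception was raised).
Result: [9, 49]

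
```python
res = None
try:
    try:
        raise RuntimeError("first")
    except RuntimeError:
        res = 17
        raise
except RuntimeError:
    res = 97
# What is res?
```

Step-by-step execution trace:
1. Inner try: `raise RuntimeError("first")` raises RuntimeError.
2. Inner `except RuntimeError` matches → res = 17.
3. bare `raise` re-raises the same RuntimeError.
4. Outer `except RuntimeError` matches → res = 97.
Result: 97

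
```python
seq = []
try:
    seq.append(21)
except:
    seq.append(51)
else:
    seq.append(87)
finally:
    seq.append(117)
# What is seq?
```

Step-by-step execution trace:
1. try: `seq.append(21)` → seq = [21]. No exception raised.
2. `except` is skipped.
3. `else` runs: `seq.append(87)` → seq = [21, 87].
4. `finally` always runs: `seq.append(117)` → seq = [21, 87, 117].
Result: [21, 87, 117]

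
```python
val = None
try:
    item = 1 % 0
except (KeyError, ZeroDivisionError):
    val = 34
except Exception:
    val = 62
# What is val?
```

Step-by-step execution trace:
1. `item = 1 % 0` raises ZeroDivisionError.
2. `except (KeyError, ZeroDivisionError)` matches (ZeroDivisionError is in the tuple) → val = 34.
3. `except Exception` is not reached.
Result: 34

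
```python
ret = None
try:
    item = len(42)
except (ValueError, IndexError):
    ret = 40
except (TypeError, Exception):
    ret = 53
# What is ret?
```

Step-by-step execution trace:
1. `item = len(42)` raises TypeError.
2. `except (ValueError, IndexError)` does not match TypeError; skipped.
3. `except (TypeError, Exception)` matches (TypeError is in the tuple) → ret = 53.
Result: 53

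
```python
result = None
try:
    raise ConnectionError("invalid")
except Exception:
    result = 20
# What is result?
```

Step-by-step execution trace:
1. `raise ConnectionError(...)` raises ConnectionError.
2. `except Exception` matches (ConnectionError is a subclass of Exception) → result = 20.
Result: 20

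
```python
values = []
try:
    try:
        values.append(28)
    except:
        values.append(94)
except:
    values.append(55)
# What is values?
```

Step-by-step execution trace:
1. Inner try: `values.append(28)` → values = [28]. No exception raised.
2. Inner `except` is skipped.
3. Inner try completes normally; outer `except` is skipped.
Result: [28]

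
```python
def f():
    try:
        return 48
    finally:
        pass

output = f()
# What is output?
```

Step-by-step execution trace:
1. `f()` enters try: `return 48` sets pending return value 48.
2. Before returning, `finally: pass` runs (no effect).
3. f() returns 48 → output = 48.
Result: 48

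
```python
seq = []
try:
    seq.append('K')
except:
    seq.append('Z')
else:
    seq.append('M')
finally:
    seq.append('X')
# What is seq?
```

Step-by-step execution trace:
1. try: `seq.append('K')` → seq = ['K']. No exception raised.
2. `except` is skipped.
3. `else` runs: `seq.append('M')` → seq = ['K', 'M'].
4. `finally` always runs: `seq.append('X')` → seq = ['K', 'M', 'X'].
Result: ['K', 'M', 'X']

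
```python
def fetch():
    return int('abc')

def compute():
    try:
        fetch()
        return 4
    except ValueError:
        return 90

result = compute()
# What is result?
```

Step-by-step execution trace:
1. `compute()` calls `fetch()`.
2. `fetch()` evaluates `int('abc')`, which raises ValueError; it propagates to the caller.
3. `return 4` is not reached.
4. `except ValueError` in compute matches → returns 90.
5. result = 90.
Result: 90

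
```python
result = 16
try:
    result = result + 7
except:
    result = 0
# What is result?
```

Step-by-step execution trace:
1. result starts at 16.
2. try: `result = result + 7` → result = 23. No exception raised.
3. `except` is skipped.
Result: 23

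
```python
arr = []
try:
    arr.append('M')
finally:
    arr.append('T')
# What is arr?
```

Step-by-step execution trace:
1. try: `arr.append('M')` → arr = ['M'].
2. The try body completes without raising.
3. finally always runs: `arr.append('T')` → arr = ['M', 'T'].
Result: ['M', 'T']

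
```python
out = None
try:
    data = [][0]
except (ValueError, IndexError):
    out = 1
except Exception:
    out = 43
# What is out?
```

Step-by-step execution trace:
1. `data = [][0]` raises IndexError.
2. `except (ValueError, IndexError)` matches (IndexError is in the tuple) → out = 1.
3. `except Exception` is not reached.
Result: 1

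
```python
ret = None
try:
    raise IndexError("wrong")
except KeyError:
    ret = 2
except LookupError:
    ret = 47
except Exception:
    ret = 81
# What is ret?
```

Step-by-step execution trace:
1. `raise IndexError(...)` raises IndexError.
2. `except KeyError` does not match (IndexError is not a subclass of KeyError); skipped.
3. `except LookupError` matches (IndexError is a subclass of LookupError) → ret = 47.
4. `except Exception` is not reached.
Result: 47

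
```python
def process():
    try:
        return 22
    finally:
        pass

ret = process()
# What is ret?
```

Step-by-step execution trace:
1. `process()` enters try: `return 22` sets pending return value 22.
2. Before returning, `finally: pass` runs (no effect).
3. process() returns 22 → ret = 22.
Result: 22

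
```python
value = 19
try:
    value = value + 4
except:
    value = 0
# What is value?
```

Step-by-step execution trace:
1. value starts at 19.
2. try: `value = value + 4` → value = 23. No exception raised.
3. `except` is skipped.
Result: 23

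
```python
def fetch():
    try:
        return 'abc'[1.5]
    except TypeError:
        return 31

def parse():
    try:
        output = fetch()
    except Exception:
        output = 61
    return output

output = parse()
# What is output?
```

Step-by-step execution trace:
1. `parse()` calls `fetch()`.
2. In fetch: `'abc'[1.5]` raises TypeError; `except TypeError` catches it → returns 31.
3. In parse: `output = fetch()` → output = 31. No exception reaches parse.
4. `except Exception` is skipped; parse returns 31.
5. output = 31.
Result: 31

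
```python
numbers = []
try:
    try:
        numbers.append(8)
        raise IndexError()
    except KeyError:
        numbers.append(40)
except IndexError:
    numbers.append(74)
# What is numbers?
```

Step-by-step execution trace:
1. Inner try: `numbers.append(8)` → numbers = [8].
2. `raise IndexError()` raises IndexError.
3. Inner `except KeyError` does not match IndexError; exception propagates to outer try.
4. Outer `except IndexError` matches → `numbers.append(74)` → numbers = [8, 74].
Result: [8, 74]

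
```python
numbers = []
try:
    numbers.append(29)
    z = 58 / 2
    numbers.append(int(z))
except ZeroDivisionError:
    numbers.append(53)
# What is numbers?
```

Step-by-step execution trace:
1. try: `numbers.append(29)` → numbers = [29].
2. `z = 58 / 2` → z = 29.0. No exception raised.
3. `numbers.append(int(z))` → numbers = [29, 29].
4. `except ZeroDivisionError` is skipped (no exception was raised).
Result: [29, 29]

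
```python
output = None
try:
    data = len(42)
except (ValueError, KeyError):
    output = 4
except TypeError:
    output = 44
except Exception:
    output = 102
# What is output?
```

Step-by-step execution trace:
1. `data = len(42)` raises TypeError.
2. `except (ValueError, KeyError)` does not match TypeError; skipped.
3. `except TypeError` matches (exact type match) → output = 44.
4. `except Exception` is not reached.
Result: 44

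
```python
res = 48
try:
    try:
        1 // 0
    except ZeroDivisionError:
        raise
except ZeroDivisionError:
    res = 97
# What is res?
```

Step-by-step execution trace:
1. Inner try: `1 // 0` raises ZeroDivisionError.
2. Inner `except ZeroDivisionError` matches; bare `raise` re-raises the same ZeroDivisionError.
3. Outer `except ZeroDivisionError` matches → res = 97.
Result: 97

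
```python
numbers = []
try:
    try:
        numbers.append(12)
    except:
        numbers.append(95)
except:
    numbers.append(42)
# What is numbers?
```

Step-by-step execution trace:
1. Inner try: `numbers.append(12)` → numbers = [12]. No exception raised.
2. Inner `except` is skipped.
3. Inner try completes normally; outer `except` is skipped.
Result: [12]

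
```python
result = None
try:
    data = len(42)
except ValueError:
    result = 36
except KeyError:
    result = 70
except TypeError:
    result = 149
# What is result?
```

Step-by-step execution trace:
1. `data = len(42)` raises TypeError.
2. `except ValueError` does not match TypeError; skipped.
3. `except KeyError` does not match TypeError; skipped.
4. `except TypeError` matches → result = 149.
Result: 149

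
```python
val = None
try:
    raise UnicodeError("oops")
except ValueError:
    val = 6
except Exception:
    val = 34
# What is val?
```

Step-by-step execution trace:
1. `raise UnicodeError(...)` raises UnicodeError.
2. `except ValueError` matches (UnicodeError is a subclass of ValueError) → val = 6.
3. `except Exception` is not reached.
Result: 6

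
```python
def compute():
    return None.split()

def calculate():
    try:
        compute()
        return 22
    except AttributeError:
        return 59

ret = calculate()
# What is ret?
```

Step-by-step execution trace:
1. `calculate()` calls `compute()`.
2. `compute()` evaluates `None.split()`, which raises AttributeError; it propagates to the caller.
3. `return 22` is not reached.
4. `except AttributeError` in calculate matches → returns 59.
5. ret = 59.
Result: 59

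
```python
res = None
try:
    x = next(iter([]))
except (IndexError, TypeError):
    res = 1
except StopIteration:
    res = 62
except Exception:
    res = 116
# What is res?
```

Step-by-step execution trace:
1. `x = next(iter([]))` raises StopIteration.
2. `except (IndexError, TypeError)` does not match StopIteration; skipped.
3. `except StopIteration` matches (exact type match) → res = 62.
4. `except Exception` is not reached.
Result: 62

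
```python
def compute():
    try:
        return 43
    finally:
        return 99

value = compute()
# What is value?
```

Step-by-step execution trace:
1. `compute()` enters try: `return 43` sets pending return value 43.
2. Before returning, `finally: return 99` runs and overrides the pending return.
3. compute() returns 99 → value = 99.
Result: 99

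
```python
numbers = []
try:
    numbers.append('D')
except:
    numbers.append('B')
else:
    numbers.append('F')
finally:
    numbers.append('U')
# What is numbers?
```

Step-by-step execution trace:
1. try: `numbers.append('D')` → numbers = ['D']. No exception raised.
2. `except` is skipped.
3. `else` runs: `numbers.append('F')` → numbers = ['D', 'F'].
4. `finally` always runs: `numbers.append('U')` → numbers = ['D', 'F', 'U'].
Result: ['D', 'F', 'U']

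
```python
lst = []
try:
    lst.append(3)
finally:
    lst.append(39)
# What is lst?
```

Step-by-step execution trace:
1. try: `lst.append(3)` → lst = [3].
2. The try body completes without raising.
3. finally always runs: `lst.append(39)` → lst = [3, 39].
Result: [3, 39]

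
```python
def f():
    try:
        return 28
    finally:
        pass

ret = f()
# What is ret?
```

Step-by-step execution trace:
1. `f()` enters try: `return 28` sets pending return value 28.
2. Before returning, `finally: pass` runs (no effect).
3. f() returns 28 → ret = 28.
Result: 28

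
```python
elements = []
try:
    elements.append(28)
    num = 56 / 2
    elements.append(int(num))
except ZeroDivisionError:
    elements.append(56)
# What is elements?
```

Step-by-step execution trace:
1. try: `elements.append(28)` → elements = [28].
2. `num = 56 / 2` → num = 28.0. No exception raised.
3. `elements.append(int(num))` → elements = [28, 28].
4. `except ZeroDivisionError` is skipped (no exception was raised).
Result: [28, 28]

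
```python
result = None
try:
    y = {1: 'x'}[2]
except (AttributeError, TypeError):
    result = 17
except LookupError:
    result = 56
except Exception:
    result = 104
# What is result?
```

Step-by-step execution trace:
1. `y = {1: 'x'}[2]` raises KeyError.
2. `except (AttributeError, TypeError)` does not match KeyError; skipped.
3. `except LookupError` matches (KeyError is a subclass of LookupError) → result = 56.
4. `except Exception` is not reached.
Result: 56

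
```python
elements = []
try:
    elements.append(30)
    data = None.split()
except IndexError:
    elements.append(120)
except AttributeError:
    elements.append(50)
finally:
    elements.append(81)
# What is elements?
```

Step-by-step execution trace:
1. try: `elements.append(30)` → elements = [30].
2. `data = None.split()` raises AttributeError.
3. `except IndexError` does not match AttributeError; skipped.
4. `except AttributeError` matches → `elements.append(50)` → elements = [30, 50].
5. finally always runs: `elements.append(81)` → elements = [30, 50, 81].
Result: [30, 50, 81]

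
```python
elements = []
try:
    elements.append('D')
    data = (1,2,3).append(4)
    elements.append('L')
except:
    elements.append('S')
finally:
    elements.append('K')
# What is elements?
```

Step-by-step execution trace:
1. try: `elements.append('D')` → elements = ['D'].
2. `data = (1,2,3).append(4)` raises AttributeError; `elements.append('L')` is not reached.
3. bare `except` matches → `elements.append('S')` → elements = ['D', 'S'].
4. finally always runs: `elements.append('K')` → elements = ['D', 'S', 'K'].
Result: ['D', 'S', 'K']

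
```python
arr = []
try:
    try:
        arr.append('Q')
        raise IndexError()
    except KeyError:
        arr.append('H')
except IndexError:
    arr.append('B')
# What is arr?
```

Step-by-step execution trace:
1. Inner try: `arr.append('Q')` → arr = ['Q'].
2. `raise IndexError()` raises IndexError.
3. Inner `except KeyError` does not match IndexError; exception propagates to outer try.
4. Outer `except IndexError` matches → `arr.append('B')` → arr = ['Q', 'B'].
Result: ['Q', 'B']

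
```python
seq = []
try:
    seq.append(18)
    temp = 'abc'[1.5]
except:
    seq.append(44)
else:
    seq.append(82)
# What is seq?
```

Step-by-step execution trace:
1. try: `seq.append(18)` → seq = [18].
2. `temp = 'abc'[1.5]` raises TypeError.
3. bare `except` matches → `seq.append(44)` → seq = [18, 44].
4. `else` is skipped (an exception was raised).
Result: [18, 44]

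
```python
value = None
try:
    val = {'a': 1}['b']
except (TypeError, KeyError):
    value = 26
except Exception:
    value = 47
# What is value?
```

Step-by-step execution trace:
1. `val = {'a': 1}['b']` raises KeyError.
2. `except (TypeError, KeyError)` matches (KeyError is in the tuple) → value = 26.
3. `except Exception` is not reached.
Result: 26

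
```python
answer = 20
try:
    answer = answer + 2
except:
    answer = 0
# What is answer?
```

Step-by-step execution trace:
1. answer starts at 20.
2. try: `answer = answer + 2` → answer = 22. No exception raised.
3. `except` is skipped.
Result: 22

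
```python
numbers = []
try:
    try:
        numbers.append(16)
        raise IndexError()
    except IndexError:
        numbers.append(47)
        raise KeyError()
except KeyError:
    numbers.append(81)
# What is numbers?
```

Step-by-step execution trace:
1. Inner try: `numbers.append(16)` → numbers = [16].
2. `raise IndexError()` raises IndexError.
3. Inner `except IndexError` matches → `numbers.append(47)` → numbers = [16, 47].
4. `raise KeyError()` raises KeyError; propagates to outer try.
5. Outer `except KeyError` matches → `numbers.append(81)` → numbers = [16, 47, 81].
Result: [16, 47, 81]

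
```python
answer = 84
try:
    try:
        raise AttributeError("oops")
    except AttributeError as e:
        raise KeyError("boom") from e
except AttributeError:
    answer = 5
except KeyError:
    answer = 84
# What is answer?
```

Step-by-step execution trace:
1. Inner try raises AttributeError; inner `except AttributeError as e` catches it.
2. `raise KeyError(...) from e` raises KeyError (AttributeError is attached as __cause__, but only KeyError is active).
3. Outer `except AttributeError` does not match KeyError; skipped.
4. Outer `except KeyError` matches → answer = 84.
Result: 84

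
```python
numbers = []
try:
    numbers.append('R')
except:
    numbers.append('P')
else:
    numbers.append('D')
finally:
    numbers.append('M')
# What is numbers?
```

Step-by-step execution trace:
1. try: `numbers.append('R')` → numbers = ['R']. No exception raised.
2. `except` is skipped.
3. `else` runs: `numbers.append('D')` → numbers = ['R', 'D'].
4. `finally` always runs: `numbers.append('M')` → numbers = ['R', 'D', 'M'].
Result: ['R', 'D', 'M']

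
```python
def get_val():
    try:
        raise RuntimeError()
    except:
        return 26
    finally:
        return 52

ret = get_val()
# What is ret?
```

Step-by-step execution trace:
1. `get_val()` enters try: `raise RuntimeError()` raises RuntimeError.
2. bare `except` matches → `return 26` sets pending return value 26.
3. Before returning, `finally: return 52` runs and overrides the pending return.
4. get_val() returns 52 → ret = 52.
Result: 52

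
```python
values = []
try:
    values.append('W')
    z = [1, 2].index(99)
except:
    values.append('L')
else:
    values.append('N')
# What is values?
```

Step-by-step execution trace:
1. try: `values.append('W')` → values = ['W'].
2. `z = [1, 2].index(99)` raises ValueError.
3. bare `except` matches → `values.append('L')` → values = ['W', 'L'].
4. `else` is skipped (an exception was raised).
Result: ['W', 'L']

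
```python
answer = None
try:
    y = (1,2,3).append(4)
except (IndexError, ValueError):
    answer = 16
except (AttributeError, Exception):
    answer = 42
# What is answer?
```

Step-by-step execution trace:
1. `y = (1,2,3).append(4)` raises AttributeError.
2. `except (IndexError, ValueError)` does not match AttributeError; skipped.
3. `except (AttributeError, Exception)` matches (AttributeError is in the tuple) → answer = 42.
Result: 42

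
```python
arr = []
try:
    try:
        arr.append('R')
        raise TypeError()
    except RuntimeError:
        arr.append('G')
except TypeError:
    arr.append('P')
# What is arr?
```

Step-by-step execution trace:
1. Inner try: `arr.append('R')` → arr = ['R'].
2. `raise TypeError()` raises TypeError.
3. Inner `except RuntimeError` does not match TypeError; exception propagates to outer try.
4. Outer `except TypeError` matches → `arr.append('P')` → arr = ['R', 'P'].
Result: ['R', 'P']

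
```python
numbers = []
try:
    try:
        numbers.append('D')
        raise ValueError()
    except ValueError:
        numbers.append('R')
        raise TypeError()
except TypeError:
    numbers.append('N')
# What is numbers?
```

Step-by-step execution trace:
1. Inner try: `numbers.append('D')` → numbers = ['D'].
2. `raise ValueError()` raises ValueError.
3. Inner `except ValueError` matches → `numbers.append('R')` → numbers = ['D', 'R'].
4. `raise TypeError()` raises TypeError; propagates to outer try.
5. Outer `except TypeError` matches → `numbers.append('N')` → numbers = ['D', 'R', 'N'].
Result: ['D', 'R', 'N']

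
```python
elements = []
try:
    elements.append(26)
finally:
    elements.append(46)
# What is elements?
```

Step-by-step execution trace:
1. try: `elements.append(26)` → elements = [26].
2. The try body completes without raising.
3. finally always runs: `elements.append(46)` → elements = [26, 46].
Result: [26, 46]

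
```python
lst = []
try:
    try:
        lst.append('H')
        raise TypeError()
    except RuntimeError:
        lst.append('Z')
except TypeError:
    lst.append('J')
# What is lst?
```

Step-by-step execution trace:
1. Inner try: `lst.append('H')` → lst = ['H'].
2. `raise TypeError()` raises TypeError.
3. Inner `except RuntimeError` does not match TypeError; exception propagates to outer try.
4. Outer `except TypeError` matches → `lst.append('J')` → lst = ['H', 'J'].
Result: ['H', 'J']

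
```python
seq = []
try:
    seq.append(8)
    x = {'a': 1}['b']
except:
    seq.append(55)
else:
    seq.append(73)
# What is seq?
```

Step-by-step execution trace:
1. try: `seq.append(8)` → seq = [8].
2. `x = {'a': 1}['b']` raises KeyError.
3. bare `except` matches → `seq.append(55)` → seq = [8, 55].
4. `else` is skipped (an exception was raised).
Result: [8, 55]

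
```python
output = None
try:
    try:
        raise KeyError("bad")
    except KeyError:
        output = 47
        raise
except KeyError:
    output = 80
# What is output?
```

Step-by-step execution trace:
1. Inner try: `raise KeyError("bad")` raises KeyError.
2. Inner `except KeyError` matches → output = 47.
3. bare `raise` re-raises the same KeyError.
4. Outer `except KeyError` matches → output = 80.
Result: 80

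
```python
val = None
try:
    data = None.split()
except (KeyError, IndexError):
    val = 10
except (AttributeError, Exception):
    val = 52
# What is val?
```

Step-by-step execution trace:
1. `data = None.split()` raises AttributeError.
2. `except (KeyError, IndexError)` does not match AttributeError; skipped.
3. `except (AttributeError, Exception)` matches (AttributeError is in the tuple) → val = 52.
Result: 52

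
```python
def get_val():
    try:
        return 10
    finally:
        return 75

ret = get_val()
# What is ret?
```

Step-by-step execution trace:
1. `get_val()` enters try: `return 10` sets pending return value 10.
2. Before returning, `finally: return 75` runs and overrides the pending return.
3. get_val() returns 75 → ret = 75.
Result: 75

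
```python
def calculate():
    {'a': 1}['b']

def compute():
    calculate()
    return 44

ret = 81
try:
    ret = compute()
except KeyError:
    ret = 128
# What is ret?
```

Step-by-step execution trace:
1. ret starts at 81.
2. try: `compute()` calls `calculate()`.
3. `calculate()` evaluates `{'a': 1}['b']`, which raises KeyError; it propagates through compute (uncaught).
4. `return 44` in compute is not reached; the assignment to ret does not complete.
5. `except KeyError` matches → ret = 128.
Result: 128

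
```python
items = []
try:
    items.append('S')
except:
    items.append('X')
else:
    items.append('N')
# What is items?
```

Step-by-step execution trace:
1. try: `items.append('S')` → items = ['S']. No exception raised.
2. `except` is skipped.
3. `else` runs (try completed without exception): `items.append('N')` → items = ['S', 'N'].
Result: ['S', 'N']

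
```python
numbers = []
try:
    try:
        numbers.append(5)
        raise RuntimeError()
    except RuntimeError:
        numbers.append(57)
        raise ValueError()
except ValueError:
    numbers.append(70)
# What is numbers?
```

Step-by-step execution trace:
1. Inner try: `numbers.append(5)` → numbers = [5].
2. `raise RuntimeError()` raises RuntimeError.
3. Inner `except RuntimeError` matches → `numbers.append(57)` → numbers = [5, 57].
4. `raise ValueError()` raises ValueError; propagates to outer try.
5. Outer `except ValueError` matches → `numbers.append(70)` → numbers = [5, 57, 70].
Result: [5, 57, 70]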